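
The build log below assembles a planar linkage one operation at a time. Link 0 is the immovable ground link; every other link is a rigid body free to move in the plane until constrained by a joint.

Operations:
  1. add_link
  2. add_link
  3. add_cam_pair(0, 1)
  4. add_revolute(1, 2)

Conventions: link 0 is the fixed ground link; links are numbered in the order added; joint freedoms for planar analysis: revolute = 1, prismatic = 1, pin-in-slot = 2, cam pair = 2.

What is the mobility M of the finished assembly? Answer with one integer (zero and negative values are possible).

ground; <1,0,0>
#1 <2,0,0>
#2 <3,0,0>
C:0↔1 J2 <3,0,1>
R:1↔2 J1 <3,1,1>
3×2 − 2×1 − 1×1 = 3

M = 3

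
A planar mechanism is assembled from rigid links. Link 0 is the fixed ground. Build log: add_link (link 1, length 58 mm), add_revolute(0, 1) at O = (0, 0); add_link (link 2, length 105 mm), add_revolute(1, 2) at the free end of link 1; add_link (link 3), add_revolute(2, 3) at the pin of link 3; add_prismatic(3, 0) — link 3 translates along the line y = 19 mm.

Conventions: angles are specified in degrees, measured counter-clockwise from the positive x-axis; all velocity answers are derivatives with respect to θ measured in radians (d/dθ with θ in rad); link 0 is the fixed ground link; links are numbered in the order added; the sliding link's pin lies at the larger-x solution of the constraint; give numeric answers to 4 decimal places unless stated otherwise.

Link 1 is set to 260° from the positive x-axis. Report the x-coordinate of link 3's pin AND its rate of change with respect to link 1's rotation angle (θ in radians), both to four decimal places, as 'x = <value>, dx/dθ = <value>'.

geometry: r = 58 mm, L = 105 mm, e = 19 mm
crank pin P = (r cos θ, r sin θ) = (-10.071594, -57.118850)
h = r sin θ − e = -57.118850 − 19 = -76.118850
x = r cos θ + √(L² − h²) = -10.071594 + 72.325104 = 62.253510
dx/dθ = −r sin θ − h·r cos θ/√(L² − h²) (θ in radians; h = -76.118850) = 46.518959

x = 62.2535, dx/dθ = 46.5190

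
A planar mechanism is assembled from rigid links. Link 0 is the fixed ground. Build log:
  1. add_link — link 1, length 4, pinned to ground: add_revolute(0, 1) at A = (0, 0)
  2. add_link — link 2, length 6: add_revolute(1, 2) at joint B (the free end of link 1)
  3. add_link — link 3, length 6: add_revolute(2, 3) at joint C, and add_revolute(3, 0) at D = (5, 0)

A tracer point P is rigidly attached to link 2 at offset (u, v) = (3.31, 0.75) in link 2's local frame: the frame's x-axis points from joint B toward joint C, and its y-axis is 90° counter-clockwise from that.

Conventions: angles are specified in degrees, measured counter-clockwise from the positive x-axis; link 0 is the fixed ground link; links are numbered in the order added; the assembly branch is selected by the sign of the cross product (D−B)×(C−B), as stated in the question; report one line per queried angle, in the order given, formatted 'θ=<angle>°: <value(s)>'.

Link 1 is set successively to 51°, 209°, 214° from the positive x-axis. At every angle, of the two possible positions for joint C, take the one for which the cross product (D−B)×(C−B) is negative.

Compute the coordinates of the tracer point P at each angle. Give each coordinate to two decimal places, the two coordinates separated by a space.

A=(0,0), D=(5.00,0)
θ=51°: B = A + 4.00·(cos51°, sin51°) = (2.5173, 3.1086)
θ=51°: |BD| = 3.9783
θ=51°: circle(B,6.00) ∩ circle(D,6.00): a=1.9892, h=5.6607
θ=51°:   candidates: C₊=(8.1818,5.0869) cross=22.520; C₋=(-0.6645,-1.9783) cross=-22.520
θ=51°:   branch - wants cross < 0 → take C=(-0.6645,-1.9783) (cross=-22.520)
θ=51°: ex = (C−B)/|BC| = (-0.5303,-0.8478); ey = (0.8478,-0.5303)
θ=51°: P = B + 3.31·ex + 0.75·ey = (1.3979,-0.0954)
θ=209°: B = A + 4.00·(cos209°, sin209°) = (-3.4985, -1.9392)
θ=209°: |BD| = 8.7169
θ=209°: circle(B,6.00) ∩ circle(D,6.00): a=4.3585, h=4.1236
θ=209°:   candidates: C₊=(-0.1666,3.0506) cross=35.945; C₋=(1.6681,-4.9898) cross=-35.945
θ=209°:   branch - wants cross < 0 → take C=(1.6681,-4.9898) (cross=-35.945)
θ=209°: ex = (C−B)/|BC| = (0.8611,-0.5084); ey = (0.5084,0.8611)
θ=209°: P = B + 3.31·ex + 0.75·ey = (-0.2669,-2.9763)
θ=214°: B = A + 4.00·(cos214°, sin214°) = (-3.3162, -2.2368)
θ=214°: |BD| = 8.6117
θ=214°: circle(B,6.00) ∩ circle(D,6.00): a=4.3059, h=4.1785
θ=214°:   candidates: C₊=(-0.2434,2.9167) cross=35.984; C₋=(1.9272,-5.1535) cross=-35.984
θ=214°:   branch - wants cross < 0 → take C=(1.9272,-5.1535) (cross=-35.984)
θ=214°: ex = (C−B)/|BC| = (0.8739,-0.4861); ey = (0.4861,0.8739)
θ=214°: P = B + 3.31·ex + 0.75·ey = (-0.0590,-3.1904)

θ=51°: 1.40 -0.10
θ=209°: -0.27 -2.98
θ=214°: -0.06 -3.19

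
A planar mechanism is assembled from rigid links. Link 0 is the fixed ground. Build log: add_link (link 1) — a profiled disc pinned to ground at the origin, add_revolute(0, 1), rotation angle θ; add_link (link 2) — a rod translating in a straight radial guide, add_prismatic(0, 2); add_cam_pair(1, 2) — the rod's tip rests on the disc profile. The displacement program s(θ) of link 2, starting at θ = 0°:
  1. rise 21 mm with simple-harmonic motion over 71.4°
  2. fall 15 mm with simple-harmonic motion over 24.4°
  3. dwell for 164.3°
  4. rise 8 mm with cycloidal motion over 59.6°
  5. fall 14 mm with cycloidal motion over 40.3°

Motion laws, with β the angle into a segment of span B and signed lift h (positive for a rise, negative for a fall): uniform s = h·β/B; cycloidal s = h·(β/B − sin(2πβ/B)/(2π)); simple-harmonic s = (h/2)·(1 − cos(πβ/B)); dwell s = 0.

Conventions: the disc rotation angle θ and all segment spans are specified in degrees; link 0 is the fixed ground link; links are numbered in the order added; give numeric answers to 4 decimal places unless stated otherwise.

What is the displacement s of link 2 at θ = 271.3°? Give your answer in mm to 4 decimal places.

seg 1 [0°–71.4°] simple-harmonic, h=21: full span → s += 21 → s = 21.0000
seg 2 [71.4°–95.8°] simple-harmonic, h=-15: full span → s += -15 → s = 6.0000
seg 3 [95.8°–260.1°] dwell: s stays 6.0000
seg 4 [260.1°–319.7°] cycloidal, h=8: θ=271.3° here. β=11.2, B=59.6. 8·(0.1879 − sin(2π·0.1879)/(2π)) = 0.3258 → s = 6.3258

6.3258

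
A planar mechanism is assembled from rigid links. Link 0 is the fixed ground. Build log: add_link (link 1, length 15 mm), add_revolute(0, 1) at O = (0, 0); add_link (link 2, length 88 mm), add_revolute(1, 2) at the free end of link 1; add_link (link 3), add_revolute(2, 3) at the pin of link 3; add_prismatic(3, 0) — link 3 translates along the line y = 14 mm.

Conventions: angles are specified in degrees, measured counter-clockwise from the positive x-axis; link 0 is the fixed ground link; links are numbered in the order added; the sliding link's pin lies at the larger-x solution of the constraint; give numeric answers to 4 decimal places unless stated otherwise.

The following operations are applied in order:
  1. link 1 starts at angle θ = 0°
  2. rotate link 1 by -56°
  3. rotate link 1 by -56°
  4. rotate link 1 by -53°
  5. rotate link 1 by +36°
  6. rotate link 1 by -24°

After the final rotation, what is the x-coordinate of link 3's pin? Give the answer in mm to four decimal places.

geometry: r = 15 mm, L = 88 mm, e = 14 mm; θ starts at 0°
rotate link 1 by -56°: θ ← 0° -56° = -56°
rotate link 1 by -56°: θ ← -56° -56° = -112°
rotate link 1 by -53°: θ ← -112° -53° = -165°
rotate link 1 by +36°: θ ← -165° +36° = -129°
rotate link 1 by -24°: θ ← -129° -24° = -153°
crank pin P = (r cos θ, r sin θ) = (-13.365098, -6.809857)
h = r sin θ − e = -6.809857 − 14 = -20.809857
x = r cos θ + √(L² − h²) = -13.365098 + 85.504092 = 72.138995

72.1390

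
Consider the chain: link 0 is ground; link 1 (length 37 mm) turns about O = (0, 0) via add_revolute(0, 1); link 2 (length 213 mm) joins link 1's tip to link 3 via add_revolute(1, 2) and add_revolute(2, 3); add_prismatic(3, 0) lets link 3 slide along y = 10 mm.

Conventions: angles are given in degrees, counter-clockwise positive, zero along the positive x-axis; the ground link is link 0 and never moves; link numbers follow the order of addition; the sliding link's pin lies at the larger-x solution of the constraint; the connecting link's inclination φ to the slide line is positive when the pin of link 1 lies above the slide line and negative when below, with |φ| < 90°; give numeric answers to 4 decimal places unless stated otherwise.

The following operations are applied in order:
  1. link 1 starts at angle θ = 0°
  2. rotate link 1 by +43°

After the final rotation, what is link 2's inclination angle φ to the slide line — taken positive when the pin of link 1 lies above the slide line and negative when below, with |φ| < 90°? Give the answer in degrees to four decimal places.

geometry: r = 37 mm, L = 213 mm, e = 10 mm; θ starts at 0°
rotate link 1 by +43°: θ ← 0° +43° = 43°
h = r sin θ − e = 25.233939 − 10 = 15.233939
sin φ = h / L = 15.233939 / 213 = 0.07152084
φ = arcsin(0.07152084) = 4.101344°

4.1013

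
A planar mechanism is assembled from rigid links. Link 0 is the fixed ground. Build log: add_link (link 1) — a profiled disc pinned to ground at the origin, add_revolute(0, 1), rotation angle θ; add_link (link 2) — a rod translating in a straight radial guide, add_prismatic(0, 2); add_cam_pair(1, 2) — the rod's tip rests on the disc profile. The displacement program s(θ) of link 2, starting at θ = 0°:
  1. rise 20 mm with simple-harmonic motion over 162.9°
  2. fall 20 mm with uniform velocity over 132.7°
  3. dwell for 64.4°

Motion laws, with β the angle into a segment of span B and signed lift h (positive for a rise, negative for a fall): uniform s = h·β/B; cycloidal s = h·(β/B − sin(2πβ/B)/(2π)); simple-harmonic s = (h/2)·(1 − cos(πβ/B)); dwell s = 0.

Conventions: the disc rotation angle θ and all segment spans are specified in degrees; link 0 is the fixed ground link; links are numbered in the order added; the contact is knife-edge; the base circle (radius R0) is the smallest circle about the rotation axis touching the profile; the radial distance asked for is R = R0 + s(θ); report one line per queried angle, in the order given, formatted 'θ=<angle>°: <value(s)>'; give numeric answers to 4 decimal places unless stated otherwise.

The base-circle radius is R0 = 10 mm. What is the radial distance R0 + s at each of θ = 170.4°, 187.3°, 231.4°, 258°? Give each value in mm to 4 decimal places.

seg 1 [0°–162.9°] simple-harmonic, h=20: full span → s += 20 → s = 20.0000
seg 2 [162.9°–295.6°] uniform, h=-20: θ=170.4° here. β=7.5, B=132.7. -20·7.5/132.7 = -1.1304 → s = 18.8696
seg 2 [162.9°–295.6°] uniform, h=-20: θ=187.3° here. β=24.4, B=132.7. -20·24.4/132.7 = -3.6775 → s = 16.3225
seg 2 [162.9°–295.6°] uniform, h=-20: θ=231.4° here. β=68.5, B=132.7. -20·68.5/132.7 = -10.3240 → s = 9.6760
seg 2 [162.9°–295.6°] uniform, h=-20: θ=258° here. β=95.1, B=132.7. -20·95.1/132.7 = -14.3331 → s = 5.6669
θ=170.4°: R = R0 + s = 10 + 18.8696 = 28.8696
θ=187.3°: R = R0 + s = 10 + 16.3225 = 26.3225
θ=231.4°: R = R0 + s = 10 + 9.6760 = 19.6760
θ=258°: R = R0 + s = 10 + 5.6669 = 15.6669

θ=170.4°: 28.8696
θ=187.3°: 26.3225
θ=231.4°: 19.6760
θ=258°: 15.6669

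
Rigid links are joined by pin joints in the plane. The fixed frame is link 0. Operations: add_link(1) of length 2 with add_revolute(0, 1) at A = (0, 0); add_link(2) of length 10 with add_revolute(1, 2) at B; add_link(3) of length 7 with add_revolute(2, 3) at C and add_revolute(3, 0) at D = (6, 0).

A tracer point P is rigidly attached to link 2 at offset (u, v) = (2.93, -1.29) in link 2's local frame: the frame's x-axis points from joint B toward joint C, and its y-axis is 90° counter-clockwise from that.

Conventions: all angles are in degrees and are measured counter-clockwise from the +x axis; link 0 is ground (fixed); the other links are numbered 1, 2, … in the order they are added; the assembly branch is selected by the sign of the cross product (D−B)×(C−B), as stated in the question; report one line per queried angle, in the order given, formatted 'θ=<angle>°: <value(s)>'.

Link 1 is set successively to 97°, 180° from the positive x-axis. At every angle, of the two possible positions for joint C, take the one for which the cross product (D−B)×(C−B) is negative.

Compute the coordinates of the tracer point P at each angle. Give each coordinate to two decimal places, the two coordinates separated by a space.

A=(0,0), D=(6.00,0)
θ=97°: B = A + 2.00·(cos97°, sin97°) = (-0.2437, 1.9851)
θ=97°: |BD| = 6.5517
θ=97°: circle(B,10.00) ∩ circle(D,7.00): a=7.1680, h=6.9728
θ=97°:   candidates: C₊=(8.7000,6.4583) cross=45.684; C₋=(4.4746,-6.8318) cross=-45.684
θ=97°:   branch - wants cross < 0 → take C=(4.4746,-6.8318) (cross=-45.684)
θ=97°: ex = (C−B)/|BC| = (0.4718,-0.8817); ey = (0.8817,0.4718)
θ=97°: P = B + 2.93·ex + -1.29·ey = (0.0014,-1.2069)
θ=180°: B = A + 2.00·(cos180°, sin180°) = (-2.0000, 0.0000)
θ=180°: |BD| = 8.0000
θ=180°: circle(B,10.00) ∩ circle(D,7.00): a=7.1875, h=6.9527
θ=180°:   candidates: C₊=(5.1875,6.9527) cross=55.621; C₋=(5.1875,-6.9527) cross=-55.621
θ=180°:   branch - wants cross < 0 → take C=(5.1875,-6.9527) (cross=-55.621)
θ=180°: ex = (C−B)/|BC| = (0.7188,-0.6953); ey = (0.6953,0.7188)
θ=180°: P = B + 2.93·ex + -1.29·ey = (-0.7910,-2.9643)

θ=97°: 0.00 -1.21
θ=180°: -0.79 -2.96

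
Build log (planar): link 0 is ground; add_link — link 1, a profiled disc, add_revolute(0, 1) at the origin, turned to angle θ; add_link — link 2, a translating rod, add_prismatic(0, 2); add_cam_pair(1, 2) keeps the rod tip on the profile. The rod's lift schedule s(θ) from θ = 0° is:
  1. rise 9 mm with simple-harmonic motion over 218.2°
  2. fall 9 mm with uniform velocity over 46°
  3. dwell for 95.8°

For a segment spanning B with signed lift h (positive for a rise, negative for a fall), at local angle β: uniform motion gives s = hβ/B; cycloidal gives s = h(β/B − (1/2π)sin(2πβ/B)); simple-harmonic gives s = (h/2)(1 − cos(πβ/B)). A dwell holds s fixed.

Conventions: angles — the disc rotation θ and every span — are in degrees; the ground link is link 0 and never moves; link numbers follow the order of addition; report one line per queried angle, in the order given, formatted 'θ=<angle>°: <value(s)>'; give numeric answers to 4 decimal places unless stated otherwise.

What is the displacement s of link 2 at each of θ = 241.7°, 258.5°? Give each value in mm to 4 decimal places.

seg 1 [0°–218.2°] simple-harmonic, h=9: full span → s += 9 → s = 9.0000
seg 2 [218.2°–264.2°] uniform, h=-9: θ=241.7° here. β=23.5, B=46. -9·23.5/46 = -4.5978 → s = 4.4022
seg 2 [218.2°–264.2°] uniform, h=-9: θ=258.5° here. β=40.3, B=46. -9·40.3/46 = -7.8848 → s = 1.1152

θ=241.7°: 4.4022
θ=258.5°: 1.1152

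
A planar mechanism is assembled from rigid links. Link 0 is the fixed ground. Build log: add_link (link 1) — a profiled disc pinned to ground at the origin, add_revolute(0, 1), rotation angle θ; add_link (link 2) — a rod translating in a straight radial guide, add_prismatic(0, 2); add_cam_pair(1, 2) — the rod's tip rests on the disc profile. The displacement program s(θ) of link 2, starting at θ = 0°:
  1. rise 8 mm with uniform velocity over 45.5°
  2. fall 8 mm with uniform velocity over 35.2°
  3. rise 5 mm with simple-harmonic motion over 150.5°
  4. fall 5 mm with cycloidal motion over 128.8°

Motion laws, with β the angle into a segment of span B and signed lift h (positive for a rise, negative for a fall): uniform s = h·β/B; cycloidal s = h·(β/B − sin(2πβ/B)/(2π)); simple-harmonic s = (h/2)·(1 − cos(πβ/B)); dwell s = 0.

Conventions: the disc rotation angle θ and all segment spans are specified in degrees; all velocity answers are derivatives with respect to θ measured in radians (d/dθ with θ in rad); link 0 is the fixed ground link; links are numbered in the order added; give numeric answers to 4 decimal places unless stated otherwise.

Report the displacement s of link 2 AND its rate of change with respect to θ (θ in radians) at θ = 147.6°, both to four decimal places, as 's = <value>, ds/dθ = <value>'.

seg 1 [0°–45.5°] uniform, h=8: full span → s += 8 → s = 8.0000
seg 2 [45.5°–80.7°] uniform, h=-8: full span → s += -8 → s = 0.0000
seg 3 [80.7°–231.2°] simple-harmonic, h=5: θ=147.6° here. β=66.9, B=150.5. 5/2·(1 − cos(π·0.4445)) = 2.0665 → s = 2.0665
velocity in seg [80.7°–231.2°] (simple-harmonic), θ in radians: β = 66.9° = 1.1676 rad, B = 150.5° = 2.6267 rad; ds/dθ = (πh/(2B)) sin(πβ/B) = (π·5/(2·2.6267)) sin(π·0.4445) = 2.944728 mm/rad

s = 2.0665, ds/dθ = 2.9447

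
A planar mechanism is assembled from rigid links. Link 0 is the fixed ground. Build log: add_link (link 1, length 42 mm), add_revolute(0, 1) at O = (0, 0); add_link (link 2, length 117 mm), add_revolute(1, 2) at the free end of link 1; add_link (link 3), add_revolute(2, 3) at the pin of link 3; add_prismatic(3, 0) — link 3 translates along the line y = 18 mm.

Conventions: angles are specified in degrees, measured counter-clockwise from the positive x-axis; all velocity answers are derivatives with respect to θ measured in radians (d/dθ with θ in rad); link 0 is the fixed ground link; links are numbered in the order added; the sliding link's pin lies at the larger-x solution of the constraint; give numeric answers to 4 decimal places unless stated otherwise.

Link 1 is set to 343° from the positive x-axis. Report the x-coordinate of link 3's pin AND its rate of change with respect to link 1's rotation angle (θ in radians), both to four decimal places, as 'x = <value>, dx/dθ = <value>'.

geometry: r = 42 mm, L = 117 mm, e = 18 mm
crank pin P = (r cos θ, r sin θ) = (40.164800, -12.279612)
h = r sin θ − e = -12.279612 − 18 = -30.279612
x = r cos θ + √(L² − h²) = 40.164800 + 113.013916 = 153.178715
dx/dθ = −r sin θ − h·r cos θ/√(L² − h²) (θ in radians; h = -30.279612) = 23.040893

x = 153.1787, dx/dθ = 23.0409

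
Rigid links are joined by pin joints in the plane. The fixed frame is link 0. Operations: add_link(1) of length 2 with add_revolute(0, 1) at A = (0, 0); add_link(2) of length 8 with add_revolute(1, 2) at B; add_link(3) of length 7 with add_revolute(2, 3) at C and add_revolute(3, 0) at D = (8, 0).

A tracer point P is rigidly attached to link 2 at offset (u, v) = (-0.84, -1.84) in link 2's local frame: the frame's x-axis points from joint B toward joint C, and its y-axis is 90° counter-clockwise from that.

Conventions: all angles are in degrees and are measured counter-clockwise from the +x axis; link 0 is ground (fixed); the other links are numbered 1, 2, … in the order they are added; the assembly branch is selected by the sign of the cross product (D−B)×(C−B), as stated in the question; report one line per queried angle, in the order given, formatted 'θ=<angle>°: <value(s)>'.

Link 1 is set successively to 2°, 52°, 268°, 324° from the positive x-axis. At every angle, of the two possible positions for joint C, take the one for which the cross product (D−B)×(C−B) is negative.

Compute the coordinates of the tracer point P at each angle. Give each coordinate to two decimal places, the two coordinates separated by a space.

A=(0,0), D=(8.00,0)
θ=2°: B = A + 2.00·(cos2°, sin2°) = (1.9988, 0.0698)
θ=2°: |BD| = 6.0016
θ=2°: circle(B,8.00) ∩ circle(D,7.00): a=4.2505, h=6.7774
θ=2°:   candidates: C₊=(6.3278,6.7973) cross=40.676; C₋=(6.1701,-6.7566) cross=-40.676
θ=2°:   branch - wants cross < 0 → take C=(6.1701,-6.7566) (cross=-40.676)
θ=2°: ex = (C−B)/|BC| = (0.5214,-0.8533); ey = (0.8533,0.5214)
θ=2°: P = B + -0.84·ex + -1.84·ey = (-0.0093,-0.1728)
θ=52°: B = A + 2.00·(cos52°, sin52°) = (1.2313, 1.5760)
θ=52°: |BD| = 6.9497
θ=52°: circle(B,8.00) ∩ circle(D,7.00): a=4.5540, h=6.5773
θ=52°:   candidates: C₊=(7.1583,6.9492) cross=45.710; C₋=(4.1752,-5.8626) cross=-45.710
θ=52°:   branch - wants cross < 0 → take C=(4.1752,-5.8626) (cross=-45.710)
θ=52°: ex = (C−B)/|BC| = (0.3680,-0.9298); ey = (0.9298,0.3680)
θ=52°: P = B + -0.84·ex + -1.84·ey = (-0.7887,1.6800)
θ=268°: B = A + 2.00·(cos268°, sin268°) = (-0.0698, -1.9988)
θ=268°: |BD| = 8.3137
θ=268°: circle(B,8.00) ∩ circle(D,7.00): a=5.0590, h=6.1973
θ=268°:   candidates: C₊=(3.3508,5.2331) cross=51.522; C₋=(6.3307,-6.7981) cross=-51.522
θ=268°:   branch - wants cross < 0 → take C=(6.3307,-6.7981) (cross=-51.522)
θ=268°: ex = (C−B)/|BC| = (0.8001,-0.5999); ey = (0.5999,0.8001)
θ=268°: P = B + -0.84·ex + -1.84·ey = (-1.8457,-2.9670)
θ=324°: B = A + 2.00·(cos324°, sin324°) = (1.6180, -1.1756)
θ=324°: |BD| = 6.4893
θ=324°: circle(B,8.00) ∩ circle(D,7.00): a=4.4004, h=6.6810
θ=324°:   candidates: C₊=(4.7353,6.1921) cross=43.356; C₋=(7.1559,-6.9489) cross=-43.356
θ=324°:   branch - wants cross < 0 → take C=(7.1559,-6.9489) (cross=-43.356)
θ=324°: ex = (C−B)/|BC| = (0.6922,-0.7217); ey = (0.7217,0.6922)
θ=324°: P = B + -0.84·ex + -1.84·ey = (-0.2913,-1.8431)

θ=2°: -0.01 -0.17
θ=52°: -0.79 1.68
θ=268°: -1.85 -2.97
θ=324°: -0.29 -1.84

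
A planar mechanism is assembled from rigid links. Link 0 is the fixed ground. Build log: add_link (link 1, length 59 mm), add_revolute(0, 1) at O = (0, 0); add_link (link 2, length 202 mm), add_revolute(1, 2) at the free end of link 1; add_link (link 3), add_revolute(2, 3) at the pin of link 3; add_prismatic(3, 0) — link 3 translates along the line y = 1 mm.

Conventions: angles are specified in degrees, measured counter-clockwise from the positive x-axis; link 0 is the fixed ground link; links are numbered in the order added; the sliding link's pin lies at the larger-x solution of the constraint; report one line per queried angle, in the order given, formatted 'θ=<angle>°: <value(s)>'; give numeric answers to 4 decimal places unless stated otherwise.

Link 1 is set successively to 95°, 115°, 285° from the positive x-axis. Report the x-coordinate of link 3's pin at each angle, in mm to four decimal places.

geometry: r = 59 mm, L = 202 mm, e = 1 mm
θ=95°: crank pin P = (r cos θ, r sin θ) = (-5.142189, 58.775487)
θ=95°: h = r sin θ − e = 58.775487 − 1 = 57.775487
θ=95°: x = r cos θ + √(L² − h²) = -5.142189 + 193.561342 = 188.419153
θ=115°: crank pin P = (r cos θ, r sin θ) = (-24.934477, 53.472159)
θ=115°: h = r sin θ − e = 53.472159 − 1 = 52.472159
θ=115°: x = r cos θ + √(L² − h²) = -24.934477 + 195.065816 = 170.131338
θ=285°: crank pin P = (r cos θ, r sin θ) = (15.270324, -56.989624)
θ=285°: h = r sin θ − e = -56.989624 − 1 = -57.989624
θ=285°: x = r cos θ + √(L² − h²) = 15.270324 + 193.497296 = 208.767620

θ=95°: 188.4192
θ=115°: 170.1313
θ=285°: 208.7676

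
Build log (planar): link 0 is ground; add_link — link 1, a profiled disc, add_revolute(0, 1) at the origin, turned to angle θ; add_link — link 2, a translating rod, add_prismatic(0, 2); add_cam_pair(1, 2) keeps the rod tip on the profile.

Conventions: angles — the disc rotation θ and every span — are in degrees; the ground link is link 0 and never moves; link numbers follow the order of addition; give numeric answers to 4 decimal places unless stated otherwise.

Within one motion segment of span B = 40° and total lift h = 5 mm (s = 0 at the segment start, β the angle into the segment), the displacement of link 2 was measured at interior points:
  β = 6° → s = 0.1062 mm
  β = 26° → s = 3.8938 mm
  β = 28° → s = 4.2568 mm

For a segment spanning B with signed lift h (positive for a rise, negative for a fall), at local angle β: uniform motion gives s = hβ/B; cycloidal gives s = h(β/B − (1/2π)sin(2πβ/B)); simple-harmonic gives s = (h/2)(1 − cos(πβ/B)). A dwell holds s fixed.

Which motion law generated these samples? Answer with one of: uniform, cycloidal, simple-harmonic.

candidates at β/B = r: uniform s = h·r (linear in β); cycloidal s = h·(r − sin(2πr)/(2π)); simple-harmonic s = (h/2)(1 − cos(πr))
β=6°: printed 0.1062 | uniform 0.7500, cycloidal 0.1062, simple-harmonic 0.2725
β=26°: printed 3.8938 | uniform 3.2500, cycloidal 3.8938, simple-harmonic 3.6350
β=28°: printed 4.2568 | uniform 3.5000, cycloidal 4.2568, simple-harmonic 3.9695
only one law matches every sample → cycloidal

cycloidal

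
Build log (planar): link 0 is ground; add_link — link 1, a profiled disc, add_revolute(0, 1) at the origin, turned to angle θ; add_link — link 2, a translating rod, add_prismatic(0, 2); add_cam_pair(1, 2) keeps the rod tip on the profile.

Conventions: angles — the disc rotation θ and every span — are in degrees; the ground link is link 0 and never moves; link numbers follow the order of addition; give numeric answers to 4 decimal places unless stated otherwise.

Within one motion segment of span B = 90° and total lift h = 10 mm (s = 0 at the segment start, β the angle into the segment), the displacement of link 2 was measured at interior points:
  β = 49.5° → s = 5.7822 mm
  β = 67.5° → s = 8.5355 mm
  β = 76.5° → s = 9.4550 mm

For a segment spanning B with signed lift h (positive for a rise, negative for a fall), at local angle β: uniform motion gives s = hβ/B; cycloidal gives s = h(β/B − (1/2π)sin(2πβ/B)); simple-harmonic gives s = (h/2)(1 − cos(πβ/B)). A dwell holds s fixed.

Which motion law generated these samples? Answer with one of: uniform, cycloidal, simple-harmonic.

candidates at β/B = r: uniform s = h·r (linear in β); cycloidal s = h·(r − sin(2πr)/(2π)); simple-harmonic s = (h/2)(1 − cos(πr))
β=49.5°: printed 5.7822 | uniform 5.5000, cycloidal 5.9918, simple-harmonic 5.7822
β=67.5°: printed 8.5355 | uniform 7.5000, cycloidal 9.0915, simple-harmonic 8.5355
β=76.5°: printed 9.4550 | uniform 8.5000, cycloidal 9.7876, simple-harmonic 9.4550
only one law matches every sample → simple-harmonic

simple-harmonic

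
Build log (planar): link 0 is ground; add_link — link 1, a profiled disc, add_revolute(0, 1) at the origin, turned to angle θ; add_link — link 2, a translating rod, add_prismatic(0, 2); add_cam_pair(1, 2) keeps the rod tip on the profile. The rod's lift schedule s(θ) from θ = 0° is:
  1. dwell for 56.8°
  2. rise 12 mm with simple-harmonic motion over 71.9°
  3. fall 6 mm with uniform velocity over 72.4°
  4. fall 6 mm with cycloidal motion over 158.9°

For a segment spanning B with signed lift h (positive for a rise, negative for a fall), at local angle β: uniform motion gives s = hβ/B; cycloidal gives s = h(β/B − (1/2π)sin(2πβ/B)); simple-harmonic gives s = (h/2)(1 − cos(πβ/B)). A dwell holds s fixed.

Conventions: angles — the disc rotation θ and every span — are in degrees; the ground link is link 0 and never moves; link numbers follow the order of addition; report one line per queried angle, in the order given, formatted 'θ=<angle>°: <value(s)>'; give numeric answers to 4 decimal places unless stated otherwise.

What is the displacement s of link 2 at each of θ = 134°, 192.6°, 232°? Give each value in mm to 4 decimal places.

seg 1 [0°–56.8°] dwell: s stays 0.0000
seg 2 [56.8°–128.7°] simple-harmonic, h=12: full span → s += 12 → s = 12.0000
seg 3 [128.7°–201.1°] uniform, h=-6: θ=134° here. β=5.3, B=72.4. -6·5.3/72.4 = -0.4392 → s = 11.5608
seg 3 [128.7°–201.1°] uniform, h=-6: θ=192.6° here. β=63.9, B=72.4. -6·63.9/72.4 = -5.2956 → s = 6.7044
seg 3 [128.7°–201.1°] uniform, h=-6: full span → s += -6 → s = 6.0000
seg 4 [201.1°–360°] cycloidal, h=-6: θ=232° here. β=30.9, B=158.9. -6·(0.1945 − sin(2π·0.1945)/(2π)) = -0.2694 → s = 5.7306

θ=134°: 11.5608
θ=192.6°: 6.7044
θ=232°: 5.7306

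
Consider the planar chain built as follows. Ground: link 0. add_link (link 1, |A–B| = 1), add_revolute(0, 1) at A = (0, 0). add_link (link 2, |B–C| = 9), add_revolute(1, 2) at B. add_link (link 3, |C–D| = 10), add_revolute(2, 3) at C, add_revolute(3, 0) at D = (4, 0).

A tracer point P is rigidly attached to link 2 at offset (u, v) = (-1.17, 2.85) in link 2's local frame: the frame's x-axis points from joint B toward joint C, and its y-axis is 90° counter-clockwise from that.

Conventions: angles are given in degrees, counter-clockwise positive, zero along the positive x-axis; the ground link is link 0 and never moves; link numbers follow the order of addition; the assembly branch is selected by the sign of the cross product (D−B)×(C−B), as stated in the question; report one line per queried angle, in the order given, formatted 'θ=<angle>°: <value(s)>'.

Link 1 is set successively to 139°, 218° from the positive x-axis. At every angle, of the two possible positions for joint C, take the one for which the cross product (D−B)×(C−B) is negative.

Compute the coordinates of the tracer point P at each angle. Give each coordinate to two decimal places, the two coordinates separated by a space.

A=(0,0), D=(4.00,0)
θ=139°: B = A + 1.00·(cos139°, sin139°) = (-0.7547, 0.6561)
θ=139°: |BD| = 4.7998
θ=139°: circle(B,9.00) ∩ circle(D,10.00): a=0.4206, h=8.9902
θ=139°:   candidates: C₊=(0.8908,9.5044) cross=43.151; C₋=(-1.5669,-8.3072) cross=-43.151
θ=139°:   branch - wants cross < 0 → take C=(-1.5669,-8.3072) (cross=-43.151)
θ=139°: ex = (C−B)/|BC| = (-0.0902,-0.9959); ey = (0.9959,-0.0902)
θ=139°: P = B + -1.17·ex + 2.85·ey = (2.1892,1.5641)
θ=218°: B = A + 1.00·(cos218°, sin218°) = (-0.7880, -0.6157)
θ=218°: |BD| = 4.8274
θ=218°: circle(B,9.00) ∩ circle(D,10.00): a=0.4458, h=8.9890
θ=218°:   candidates: C₊=(-1.4923,8.3567) cross=43.394; C₋=(0.8005,-9.4744) cross=-43.394
θ=218°:   branch - wants cross < 0 → take C=(0.8005,-9.4744) (cross=-43.394)
θ=218°: ex = (C−B)/|BC| = (0.1765,-0.9843); ey = (0.9843,0.1765)
θ=218°: P = B + -1.17·ex + 2.85·ey = (1.8107,1.0390)

θ=139°: 2.19 1.56
θ=218°: 1.81 1.04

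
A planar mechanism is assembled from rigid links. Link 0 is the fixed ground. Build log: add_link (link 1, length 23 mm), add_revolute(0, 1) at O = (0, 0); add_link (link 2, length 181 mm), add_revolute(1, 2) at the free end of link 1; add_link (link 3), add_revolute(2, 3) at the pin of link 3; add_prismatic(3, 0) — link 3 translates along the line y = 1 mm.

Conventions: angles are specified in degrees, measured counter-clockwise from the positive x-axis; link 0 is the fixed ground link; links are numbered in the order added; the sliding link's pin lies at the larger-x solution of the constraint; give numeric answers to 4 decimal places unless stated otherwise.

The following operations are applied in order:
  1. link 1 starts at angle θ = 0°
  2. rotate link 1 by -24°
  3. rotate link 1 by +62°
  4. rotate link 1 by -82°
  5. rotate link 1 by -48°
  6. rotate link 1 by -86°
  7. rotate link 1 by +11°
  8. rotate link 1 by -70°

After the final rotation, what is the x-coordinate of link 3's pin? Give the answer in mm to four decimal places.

geometry: r = 23 mm, L = 181 mm, e = 1 mm; θ starts at 0°
rotate link 1 by -24°: θ ← 0° -24° = -24°
rotate link 1 by +62°: θ ← -24° +62° = 38°
rotate link 1 by -82°: θ ← 38° -82° = -44°
rotate link 1 by -48°: θ ← -44° -48° = -92°
rotate link 1 by -86°: θ ← -92° -86° = -178°
rotate link 1 by +11°: θ ← -178° +11° = -167°
rotate link 1 by -70°: θ ← -167° -70° = -237°
crank pin P = (r cos θ, r sin θ) = (-12.526698, 19.289423)
h = r sin θ − e = 19.289423 − 1 = 18.289423
x = r cos θ + √(L² − h²) = -12.526698 + 180.073588 = 167.546890

167.5469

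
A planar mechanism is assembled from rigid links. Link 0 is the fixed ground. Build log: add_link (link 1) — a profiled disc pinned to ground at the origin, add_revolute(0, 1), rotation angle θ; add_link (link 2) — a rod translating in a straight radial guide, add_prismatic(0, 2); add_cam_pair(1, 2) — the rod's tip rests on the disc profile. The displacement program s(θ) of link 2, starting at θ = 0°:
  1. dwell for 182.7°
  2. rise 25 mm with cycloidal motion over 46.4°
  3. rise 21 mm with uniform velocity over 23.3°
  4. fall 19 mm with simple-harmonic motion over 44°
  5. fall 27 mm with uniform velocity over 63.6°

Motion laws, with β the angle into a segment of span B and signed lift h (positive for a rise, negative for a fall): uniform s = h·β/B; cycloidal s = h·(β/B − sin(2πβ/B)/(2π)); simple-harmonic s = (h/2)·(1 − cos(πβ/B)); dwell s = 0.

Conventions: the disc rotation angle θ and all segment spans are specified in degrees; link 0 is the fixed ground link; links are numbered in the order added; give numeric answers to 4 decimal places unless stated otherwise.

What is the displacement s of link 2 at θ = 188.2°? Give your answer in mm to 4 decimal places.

seg 1 [0°–182.7°] dwell: s stays 0.0000
seg 2 [182.7°–229.1°] cycloidal, h=25: θ=188.2° here. β=5.5, B=46.4. 25·(0.1185 − sin(2π·0.1185)/(2π)) = 0.2665 → s = 0.2665

0.2665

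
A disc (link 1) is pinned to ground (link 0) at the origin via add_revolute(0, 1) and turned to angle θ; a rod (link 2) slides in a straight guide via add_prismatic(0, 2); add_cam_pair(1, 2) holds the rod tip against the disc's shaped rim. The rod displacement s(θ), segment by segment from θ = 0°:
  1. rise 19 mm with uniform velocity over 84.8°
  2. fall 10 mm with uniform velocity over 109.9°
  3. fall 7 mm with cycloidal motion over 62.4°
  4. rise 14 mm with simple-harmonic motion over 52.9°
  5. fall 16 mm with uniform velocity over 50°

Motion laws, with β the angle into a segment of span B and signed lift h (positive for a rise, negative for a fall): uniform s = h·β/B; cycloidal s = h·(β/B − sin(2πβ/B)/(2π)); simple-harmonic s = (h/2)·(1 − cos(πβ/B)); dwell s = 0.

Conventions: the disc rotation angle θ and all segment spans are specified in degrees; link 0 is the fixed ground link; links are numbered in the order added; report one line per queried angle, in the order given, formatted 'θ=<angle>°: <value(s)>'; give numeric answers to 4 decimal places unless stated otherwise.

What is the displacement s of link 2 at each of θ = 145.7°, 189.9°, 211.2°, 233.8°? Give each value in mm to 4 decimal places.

segment 1 (0° to 84.8°, uniform, h = 19) is passed completely: s = 0.0000 + (19) = 19.0000
θ = 145.7° falls in segment 2 (84.8° to 194.7°, uniform, h = -10): β = 145.7 − 84.8 = 60.9°, B = 109.9°; Δs = -10·60.9/109.9 = -5.5414; s = 19.0000 − 5.5414 = 13.4586
θ = 189.9° falls in segment 2 (84.8° to 194.7°, uniform, h = -10): β = 189.9 − 84.8 = 105.1°, B = 109.9°; Δs = -10·105.1/109.9 = -9.5632; s = 19.0000 − 9.5632 = 9.4368
segment 2 (84.8° to 194.7°, uniform, h = -10) is passed completely: s = 19.0000 + (-10) = 9.0000
θ = 211.2° falls in segment 3 (194.7° to 257.1°, cycloidal, h = -7): β = 211.2 − 194.7 = 16.5°, B = 62.4°; Δs = -7·(0.2644 − sin(2π·0.2644)/(2π)) = -0.7414; s = 9.0000 − 0.7414 = 8.2586
θ = 233.8° falls in segment 3 (194.7° to 257.1°, cycloidal, h = -7): β = 233.8 − 194.7 = 39.1°, B = 62.4°; Δs = -7·(0.6266 − sin(2π·0.6266)/(2π)) = -5.1819; s = 9.0000 − 5.1819 = 3.8181

θ=145.7°: 13.4586
θ=189.9°: 9.4368
θ=211.2°: 8.2586
θ=233.8°: 3.8181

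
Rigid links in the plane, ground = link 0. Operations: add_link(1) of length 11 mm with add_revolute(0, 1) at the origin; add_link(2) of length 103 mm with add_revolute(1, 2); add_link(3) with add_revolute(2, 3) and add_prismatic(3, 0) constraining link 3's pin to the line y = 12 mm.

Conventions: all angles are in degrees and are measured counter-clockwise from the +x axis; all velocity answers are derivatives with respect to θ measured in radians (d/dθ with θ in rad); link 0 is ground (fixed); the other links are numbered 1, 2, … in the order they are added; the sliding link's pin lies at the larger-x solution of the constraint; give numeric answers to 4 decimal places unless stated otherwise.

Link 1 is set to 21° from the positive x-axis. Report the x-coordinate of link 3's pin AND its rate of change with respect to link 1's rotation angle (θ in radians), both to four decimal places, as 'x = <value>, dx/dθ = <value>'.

geometry: r = 11 mm, L = 103 mm, e = 12 mm
crank pin P = (r cos θ, r sin θ) = (10.269385, 3.942047)
h = r sin θ − e = 3.942047 − 12 = -8.057953
x = r cos θ + √(L² − h²) = 10.269385 + 102.684319 = 112.953704
dx/dθ = −r sin θ − h·r cos θ/√(L² − h²) (θ in radians; h = -8.057953) = -3.136177

x = 112.9537, dx/dθ = -3.1362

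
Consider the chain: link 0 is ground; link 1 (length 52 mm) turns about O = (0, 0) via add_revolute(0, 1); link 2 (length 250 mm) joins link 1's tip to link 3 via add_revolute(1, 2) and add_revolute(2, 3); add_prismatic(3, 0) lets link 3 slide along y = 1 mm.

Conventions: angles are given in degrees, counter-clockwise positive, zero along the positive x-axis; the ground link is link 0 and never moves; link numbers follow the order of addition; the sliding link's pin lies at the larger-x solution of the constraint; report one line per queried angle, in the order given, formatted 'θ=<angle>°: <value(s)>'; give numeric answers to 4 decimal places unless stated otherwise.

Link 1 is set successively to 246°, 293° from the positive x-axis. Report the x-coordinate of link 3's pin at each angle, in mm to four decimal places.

geometry: r = 52 mm, L = 250 mm, e = 1 mm
θ=246°: crank pin P = (r cos θ, r sin θ) = (-21.150305, -47.504364)
θ=246°: h = r sin θ − e = -47.504364 − 1 = -48.504364
θ=246°: x = r cos θ + √(L² − h²) = -21.150305 + 245.249519 = 224.099214
θ=293°: crank pin P = (r cos θ, r sin θ) = (20.318019, -47.866252)
θ=293°: h = r sin θ − e = -47.866252 − 1 = -48.866252
θ=293°: x = r cos θ + √(L² − h²) = 20.318019 + 245.177669 = 265.495688

θ=246°: 224.0992
θ=293°: 265.4957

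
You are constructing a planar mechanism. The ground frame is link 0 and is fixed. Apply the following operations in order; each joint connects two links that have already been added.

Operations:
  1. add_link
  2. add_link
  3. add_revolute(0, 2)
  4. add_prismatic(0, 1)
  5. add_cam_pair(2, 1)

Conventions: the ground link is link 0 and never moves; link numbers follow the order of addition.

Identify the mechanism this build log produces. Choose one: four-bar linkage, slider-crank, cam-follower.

links: 3 (incl. ground); joints: 1 revolute, 1 prismatic, 1 higher (cam) pair, forming one closed loop
3 links, revolute + prismatic + higher pair in one loop → cam-follower

cam-follower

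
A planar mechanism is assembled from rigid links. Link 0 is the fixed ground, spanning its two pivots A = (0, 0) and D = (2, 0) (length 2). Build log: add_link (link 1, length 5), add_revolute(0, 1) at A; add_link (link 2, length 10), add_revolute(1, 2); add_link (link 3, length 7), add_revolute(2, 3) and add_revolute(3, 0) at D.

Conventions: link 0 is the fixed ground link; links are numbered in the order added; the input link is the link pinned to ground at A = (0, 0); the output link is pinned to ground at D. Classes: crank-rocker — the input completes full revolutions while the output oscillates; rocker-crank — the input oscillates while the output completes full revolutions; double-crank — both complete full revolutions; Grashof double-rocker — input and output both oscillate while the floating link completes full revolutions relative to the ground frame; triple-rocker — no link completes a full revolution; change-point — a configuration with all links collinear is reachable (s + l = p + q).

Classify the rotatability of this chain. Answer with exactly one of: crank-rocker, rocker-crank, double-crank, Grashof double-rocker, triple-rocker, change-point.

lengths: ground=2, input=5, coupler=10, output=7
sorted: s=2 (shortest), l=10 (longest), p+q=12
s + l = 12 vs p + q = 12
s + l = p + q → change-point (collinear configuration reachable)

change-point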